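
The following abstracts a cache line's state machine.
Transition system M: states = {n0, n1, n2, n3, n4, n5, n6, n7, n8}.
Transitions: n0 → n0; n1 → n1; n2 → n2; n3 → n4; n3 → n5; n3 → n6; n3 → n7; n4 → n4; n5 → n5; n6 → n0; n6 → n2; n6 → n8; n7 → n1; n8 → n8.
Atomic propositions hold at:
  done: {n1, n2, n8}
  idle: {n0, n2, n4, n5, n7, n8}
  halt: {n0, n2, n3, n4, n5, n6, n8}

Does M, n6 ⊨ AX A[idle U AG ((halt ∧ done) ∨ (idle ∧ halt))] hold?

Yes

Sat(halt ∧ done) = {n2, n8}
Sat(idle ∧ halt) = {n0, n2, n4, n5, n8}
Sat((halt ∧ done) ∨ (idle ∧ halt)) = {n0, n2, n4, n5, n8}
AG ((halt ∧ done) ∨ (idle ∧ halt)): greatest fixpoint, start Z0 = {n0, n2, n4, n5, n8}, keep only states in Sat with every successor in Z. Already a fixed point.
Sat(AG ((halt ∧ done) ∨ (idle ∧ halt))) = {n0, n2, n4, n5, n8}
A[idle U AG ((halt ∧ done) ∨ (idle ∧ halt))]: least fixpoint, start Z0 = Sat(AG ((halt ∧ done) ∨ (idle ∧ halt))) = {n0, n2, n4, n5, n8}, add states in Sat(idle) with every successor in Z. Already a fixed point.
Sat(A[idle U AG ((halt ∧ done) ∨ (idle ∧ halt))]) = {n0, n2, n4, n5, n8}
Sat(AX A[idle U AG ((halt ∧ done) ∨ (idle ∧ halt))]) = {s : every successor in {n0, n2, n4, n5, n8}} = {n0, n2, n4, n5, n6, n8}
n6 ∈ Sat(AX A[idle U AG ((halt ∧ done) ∨ (idle ∧ halt))]) = {n0, n2, n4, n5, n6, n8}, so the formula holds at n6.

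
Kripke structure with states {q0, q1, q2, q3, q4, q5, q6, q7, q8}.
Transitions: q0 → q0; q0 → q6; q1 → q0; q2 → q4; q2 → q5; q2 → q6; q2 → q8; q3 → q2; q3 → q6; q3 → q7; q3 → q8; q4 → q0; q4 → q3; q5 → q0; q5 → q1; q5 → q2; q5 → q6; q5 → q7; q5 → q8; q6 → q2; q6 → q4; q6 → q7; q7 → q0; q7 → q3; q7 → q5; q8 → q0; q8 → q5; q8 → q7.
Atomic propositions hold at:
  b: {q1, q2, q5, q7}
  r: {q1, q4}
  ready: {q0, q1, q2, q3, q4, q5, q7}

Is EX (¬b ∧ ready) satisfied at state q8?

Yes

Sat(¬b) = {q0, q3, q4, q6, q8}
Sat(¬b ∧ ready) = {q0, q3, q4}
Sat(EX (¬b ∧ ready)) = {s : some successor in {q0, q3, q4}} = {q0, q1, q2, q4, q5, q6, q7, q8}
q8 ∈ Sat(EX (¬b ∧ ready)) = {q0, q1, q2, q4, q5, q6, q7, q8}, so the formula holds at q8.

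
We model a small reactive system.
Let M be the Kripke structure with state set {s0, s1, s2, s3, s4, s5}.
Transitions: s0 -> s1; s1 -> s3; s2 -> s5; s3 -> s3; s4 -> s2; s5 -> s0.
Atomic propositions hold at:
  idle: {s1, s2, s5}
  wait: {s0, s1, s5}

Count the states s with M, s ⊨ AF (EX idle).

4

Sat(EX idle) = {s : some successor in {s1, s2, s5}} = {s0, s2, s4}
AF (EX idle): least fixpoint, start Z0 = {s0, s2, s4}, add states with every successor in Z. Z1 = {s0, s2, s4, s5}; fixed.
Sat(AF (EX idle)) = {s0, s2, s4, s5}
|Sat(AF (EX idle))| = |{s0, s2, s4, s5}| = 4.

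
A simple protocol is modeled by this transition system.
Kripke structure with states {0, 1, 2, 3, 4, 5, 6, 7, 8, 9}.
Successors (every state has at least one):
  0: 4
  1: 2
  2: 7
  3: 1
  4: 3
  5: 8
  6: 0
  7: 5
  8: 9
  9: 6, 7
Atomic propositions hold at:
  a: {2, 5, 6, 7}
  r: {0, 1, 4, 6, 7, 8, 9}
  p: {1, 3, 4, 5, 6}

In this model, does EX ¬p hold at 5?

Sat(¬p) = {0, 2, 7, 8, 9}
Sat(EX ¬p) = {s : some successor in {0, 2, 7, 8, 9}} = {1, 2, 5, 6, 8, 9}
5 ∈ Sat(EX ¬p) = {1, 2, 5, 6, 8, 9}, so the formula holds at 5.

Yes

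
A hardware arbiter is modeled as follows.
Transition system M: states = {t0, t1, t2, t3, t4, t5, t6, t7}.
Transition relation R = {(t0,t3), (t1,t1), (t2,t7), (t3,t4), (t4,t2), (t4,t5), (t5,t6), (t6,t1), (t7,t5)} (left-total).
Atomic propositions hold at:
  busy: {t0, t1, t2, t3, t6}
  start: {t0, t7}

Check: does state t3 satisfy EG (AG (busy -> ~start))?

Sat(~start) = {t1, t2, t3, t4, t5, t6}
Sat(busy -> ~start) = {t1, t2, t3, t4, t5, t6, t7}
AG (busy -> ~start): greatest fixpoint, start Z0 = {t1, t2, t3, t4, t5, t6, t7}, keep only states in Sat with every successor in Z. Already a fixed point.
Sat(AG (busy -> ~start)) = {t1, t2, t3, t4, t5, t6, t7}
EG (AG (busy -> ~start)): greatest fixpoint, start Z0 = {t1, t2, t3, t4, t5, t6, t7}, keep only states in Sat with some successor in Z. Already a fixed point.
Sat(EG (AG (busy -> ~start))) = {t1, t2, t3, t4, t5, t6, t7}
t3 ∈ Sat(EG (AG (busy -> ~start))) = {t1, t2, t3, t4, t5, t6, t7}, so the formula holds at t3.

Yes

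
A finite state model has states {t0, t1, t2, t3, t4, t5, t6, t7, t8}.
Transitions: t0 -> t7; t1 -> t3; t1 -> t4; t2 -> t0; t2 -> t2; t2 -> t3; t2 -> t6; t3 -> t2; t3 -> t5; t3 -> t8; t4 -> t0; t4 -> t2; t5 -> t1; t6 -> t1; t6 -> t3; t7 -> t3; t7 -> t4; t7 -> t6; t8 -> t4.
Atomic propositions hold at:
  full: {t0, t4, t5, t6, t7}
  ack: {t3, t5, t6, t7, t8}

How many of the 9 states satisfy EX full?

7

Sat(EX full) = {s : some successor in {t0, t4, t5, t6, t7}} = {t0, t1, t2, t3, t4, t7, t8}
|Sat(EX full)| = |{t0, t1, t2, t3, t4, t7, t8}| = 7.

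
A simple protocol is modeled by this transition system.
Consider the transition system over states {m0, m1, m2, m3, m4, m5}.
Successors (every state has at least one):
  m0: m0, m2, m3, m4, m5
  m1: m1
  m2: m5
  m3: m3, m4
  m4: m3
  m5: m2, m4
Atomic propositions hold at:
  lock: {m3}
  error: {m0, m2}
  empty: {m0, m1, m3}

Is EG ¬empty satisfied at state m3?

Sat(¬empty) = {m2, m4, m5}
EG ¬empty: greatest fixpoint, start Z0 = {m2, m4, m5}, keep only states in Sat with some successor in Z. Z1 = {m2, m5}; fixed.
Sat(EG ¬empty) = {m2, m5}
m3 ∉ Sat(EG ¬empty) = {m2, m5}, so the formula does not hold at m3.

No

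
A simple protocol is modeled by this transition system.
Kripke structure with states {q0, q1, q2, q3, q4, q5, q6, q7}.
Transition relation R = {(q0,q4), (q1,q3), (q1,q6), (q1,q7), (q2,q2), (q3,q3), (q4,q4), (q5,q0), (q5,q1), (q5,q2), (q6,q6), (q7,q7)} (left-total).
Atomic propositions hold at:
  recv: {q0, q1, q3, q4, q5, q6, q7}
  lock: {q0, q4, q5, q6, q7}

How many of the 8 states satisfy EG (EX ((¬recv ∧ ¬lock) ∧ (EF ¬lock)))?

Sat(¬recv) = {q2}
Sat(¬lock) = {q1, q2, q3}
Sat(¬recv ∧ ¬lock) = {q2}
EF ¬lock: least fixpoint, start Z0 = {q1, q2, q3}, add states with some successor in Z. Z1 = {q1, q2, q3, q5}; fixed.
Sat(EF ¬lock) = {q1, q2, q3, q5}
Sat((¬recv ∧ ¬lock) ∧ (EF ¬lock)) = {q2}
Sat(EX ((¬recv ∧ ¬lock) ∧ (EF ¬lock))) = {s : some successor in {q2}} = {q2, q5}
EG (EX ((¬recv ∧ ¬lock) ∧ (EF ¬lock))): greatest fixpoint, start Z0 = {q2, q5}, keep only states in Sat with some successor in Z. Already a fixed point.
Sat(EG (EX ((¬recv ∧ ¬lock) ∧ (EF ¬lock)))) = {q2, q5}
|Sat(EG (EX ((¬recv ∧ ¬lock) ∧ (EF ¬lock))))| = |{q2, q5}| = 2.

2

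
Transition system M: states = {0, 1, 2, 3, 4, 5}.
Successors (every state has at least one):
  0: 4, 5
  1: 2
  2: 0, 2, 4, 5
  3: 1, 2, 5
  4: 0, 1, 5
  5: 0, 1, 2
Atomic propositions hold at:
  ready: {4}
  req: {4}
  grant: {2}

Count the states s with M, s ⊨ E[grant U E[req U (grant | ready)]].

2

Sat(grant | ready) = {2, 4}
E[req U (grant | ready)]: least fixpoint, start Z0 = Sat((grant | ready)) = {2, 4}, add states in Sat(req) with some successor in Z. Already a fixed point.
Sat(E[req U (grant | ready)]) = {2, 4}
E[grant U E[req U (grant | ready)]]: least fixpoint, start Z0 = Sat(E[req U (grant | ready)]) = {2, 4}, add states in Sat(grant) with some successor in Z. Already a fixed point.
Sat(E[grant U E[req U (grant | ready)]]) = {2, 4}
|Sat(E[grant U E[req U (grant | ready)]])| = |{2, 4}| = 2.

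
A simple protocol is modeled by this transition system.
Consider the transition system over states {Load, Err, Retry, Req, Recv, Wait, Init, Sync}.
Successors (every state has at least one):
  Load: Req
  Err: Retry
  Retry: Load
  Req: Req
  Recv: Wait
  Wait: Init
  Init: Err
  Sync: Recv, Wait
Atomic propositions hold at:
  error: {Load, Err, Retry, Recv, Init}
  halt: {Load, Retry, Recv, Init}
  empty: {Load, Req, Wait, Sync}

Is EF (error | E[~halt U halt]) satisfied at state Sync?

Sat(~halt) = {Err, Req, Wait, Sync}
E[~halt U halt]: least fixpoint, start Z0 = Sat(halt) = {Load, Retry, Recv, Init}, add states in Sat(~halt) with some successor in Z. Z1 = {Load, Err, Retry, Recv, Wait, Init, Sync}; fixed.
Sat(E[~halt U halt]) = {Load, Err, Retry, Recv, Wait, Init, Sync}
Sat(error | E[~halt U halt]) = {Load, Err, Retry, Recv, Wait, Init, Sync}
EF (error | E[~halt U halt]): least fixpoint, start Z0 = {Load, Err, Retry, Recv, Wait, Init, Sync}, add states with some successor in Z. Already a fixed point.
Sat(EF (error | E[~halt U halt])) = {Load, Err, Retry, Recv, Wait, Init, Sync}
Sync ∈ Sat(EF (error | E[~halt U halt])) = {Load, Err, Retry, Recv, Wait, Init, Sync}, so the formula holds at Sync.

Yes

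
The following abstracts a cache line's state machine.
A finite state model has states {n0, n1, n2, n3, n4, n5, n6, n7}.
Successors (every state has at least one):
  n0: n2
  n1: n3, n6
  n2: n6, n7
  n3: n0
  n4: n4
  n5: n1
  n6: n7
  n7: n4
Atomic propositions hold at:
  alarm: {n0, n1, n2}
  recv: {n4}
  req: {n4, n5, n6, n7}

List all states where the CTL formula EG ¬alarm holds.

Sat(¬alarm) = {n3, n4, n5, n6, n7}
EG ¬alarm: greatest fixpoint, start Z0 = {n3, n4, n5, n6, n7}, keep only states in Sat with some successor in Z. Z1 = {n4, n6, n7}; fixed.
Sat(EG ¬alarm) = {n4, n6, n7}

{n4, n6, n7}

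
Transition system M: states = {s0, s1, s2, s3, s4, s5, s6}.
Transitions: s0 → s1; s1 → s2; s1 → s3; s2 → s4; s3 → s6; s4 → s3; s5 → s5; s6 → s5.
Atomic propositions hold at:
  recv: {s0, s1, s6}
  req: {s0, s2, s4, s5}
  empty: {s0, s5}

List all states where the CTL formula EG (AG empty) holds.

AG empty: greatest fixpoint, start Z0 = {s0, s5}, keep only states in Sat with every successor in Z. Z1 = {s5}; fixed.
Sat(AG empty) = {s5}
EG (AG empty): greatest fixpoint, start Z0 = {s5}, keep only states in Sat with some successor in Z. Already a fixed point.
Sat(EG (AG empty)) = {s5}

{s5}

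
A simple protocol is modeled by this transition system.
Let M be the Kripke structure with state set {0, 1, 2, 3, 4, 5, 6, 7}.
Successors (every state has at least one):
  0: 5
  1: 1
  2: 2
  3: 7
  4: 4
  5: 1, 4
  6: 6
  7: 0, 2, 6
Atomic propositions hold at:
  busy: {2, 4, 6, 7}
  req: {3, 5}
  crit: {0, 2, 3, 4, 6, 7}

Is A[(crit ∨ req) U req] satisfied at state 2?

No

Sat(crit ∨ req) = {0, 2, 3, 4, 5, 6, 7}
A[(crit ∨ req) U req]: least fixpoint, start Z0 = Sat(req) = {3, 5}, add states in Sat(crit ∨ req) with every successor in Z. Z1 = {0, 3, 5}; fixed.
Sat(A[(crit ∨ req) U req]) = {0, 3, 5}
2 ∉ Sat(A[(crit ∨ req) U req]) = {0, 3, 5}, so the formula does not hold at 2.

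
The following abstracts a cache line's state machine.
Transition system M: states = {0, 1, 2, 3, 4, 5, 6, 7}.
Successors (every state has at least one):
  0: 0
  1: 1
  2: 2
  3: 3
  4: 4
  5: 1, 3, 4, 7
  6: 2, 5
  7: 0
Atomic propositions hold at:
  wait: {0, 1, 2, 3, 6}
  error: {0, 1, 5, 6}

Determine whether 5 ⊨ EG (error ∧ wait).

No

Sat(error ∧ wait) = {0, 1, 6}
EG (error ∧ wait): greatest fixpoint, start Z0 = {0, 1, 6}, keep only states in Sat with some successor in Z. Z1 = {0, 1}; fixed.
Sat(EG (error ∧ wait)) = {0, 1}
5 ∉ Sat(EG (error ∧ wait)) = {0, 1}, so the formula does not hold at 5.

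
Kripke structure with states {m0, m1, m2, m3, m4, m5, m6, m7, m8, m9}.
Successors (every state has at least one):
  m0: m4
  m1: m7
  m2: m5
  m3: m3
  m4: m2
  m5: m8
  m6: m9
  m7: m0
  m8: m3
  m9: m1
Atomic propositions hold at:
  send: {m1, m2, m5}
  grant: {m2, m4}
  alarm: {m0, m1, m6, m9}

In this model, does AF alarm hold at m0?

Yes

AF alarm: least fixpoint, start Z0 = {m0, m1, m6, m9}, add states with every successor in Z. Z1 = {m0, m1, m6, m7, m9}; fixed.
Sat(AF alarm) = {m0, m1, m6, m7, m9}
m0 ∈ Sat(AF alarm) = {m0, m1, m6, m7, m9}, so the formula holds at m0.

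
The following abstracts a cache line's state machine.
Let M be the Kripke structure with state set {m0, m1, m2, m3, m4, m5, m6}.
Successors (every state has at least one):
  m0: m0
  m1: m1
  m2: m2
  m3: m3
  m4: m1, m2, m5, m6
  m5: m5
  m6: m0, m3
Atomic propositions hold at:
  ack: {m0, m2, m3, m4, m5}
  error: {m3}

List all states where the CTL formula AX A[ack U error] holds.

{m3}

A[ack U error]: least fixpoint, start Z0 = Sat(error) = {m3}, add states in Sat(ack) with every successor in Z. Already a fixed point.
Sat(A[ack U error]) = {m3}
Sat(AX A[ack U error]) = {s : every successor in {m3}} = {m3}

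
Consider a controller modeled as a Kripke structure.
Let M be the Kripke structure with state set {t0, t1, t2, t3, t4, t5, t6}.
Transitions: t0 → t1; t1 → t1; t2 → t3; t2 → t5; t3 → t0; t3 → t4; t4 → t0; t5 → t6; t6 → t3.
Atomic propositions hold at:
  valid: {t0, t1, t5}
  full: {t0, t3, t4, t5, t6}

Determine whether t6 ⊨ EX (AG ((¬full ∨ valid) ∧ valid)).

No

Sat(¬full) = {t1, t2}
Sat(¬full ∨ valid) = {t0, t1, t2, t5}
Sat((¬full ∨ valid) ∧ valid) = {t0, t1, t5}
AG ((¬full ∨ valid) ∧ valid): greatest fixpoint, start Z0 = {t0, t1, t5}, keep only states in Sat with every successor in Z. Z1 = {t0, t1}; fixed.
Sat(AG ((¬full ∨ valid) ∧ valid)) = {t0, t1}
Sat(EX (AG ((¬full ∨ valid) ∧ valid))) = {s : some successor in {t0, t1}} = {t0, t1, t3, t4}
t6 ∉ Sat(EX (AG ((¬full ∨ valid) ∧ valid))) = {t0, t1, t3, t4}, so the formula does not hold at t6.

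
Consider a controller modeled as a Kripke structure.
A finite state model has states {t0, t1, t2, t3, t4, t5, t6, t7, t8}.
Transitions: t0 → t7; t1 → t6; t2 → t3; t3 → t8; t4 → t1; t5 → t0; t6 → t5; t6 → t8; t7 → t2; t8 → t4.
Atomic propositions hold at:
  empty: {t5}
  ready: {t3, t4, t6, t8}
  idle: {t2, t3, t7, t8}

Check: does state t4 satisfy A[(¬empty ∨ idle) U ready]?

Sat(¬empty) = {t0, t1, t2, t3, t4, t6, t7, t8}
Sat(¬empty ∨ idle) = {t0, t1, t2, t3, t4, t6, t7, t8}
A[(¬empty ∨ idle) U ready]: least fixpoint, start Z0 = Sat(ready) = {t3, t4, t6, t8}, add states in Sat(¬empty ∨ idle) with every successor in Z. Z1 = {t1, t2, t3, t4, t6, t8}; Z2 = {t1, t2, t3, t4, t6, t7, t8}; Z3 = {t0, t1, t2, t3, t4, t6, t7, t8}; fixed.
Sat(A[(¬empty ∨ idle) U ready]) = {t0, t1, t2, t3, t4, t6, t7, t8}
t4 ∈ Sat(A[(¬empty ∨ idle) U ready]) = {t0, t1, t2, t3, t4, t6, t7, t8}, so the formula holds at t4.

Yes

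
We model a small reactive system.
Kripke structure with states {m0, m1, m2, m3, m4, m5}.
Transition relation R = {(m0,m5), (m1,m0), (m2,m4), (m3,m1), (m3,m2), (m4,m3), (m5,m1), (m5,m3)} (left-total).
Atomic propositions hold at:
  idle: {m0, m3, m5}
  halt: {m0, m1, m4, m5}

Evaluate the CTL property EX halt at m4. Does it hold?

Sat(EX halt) = {s : some successor in {m0, m1, m4, m5}} = {m0, m1, m2, m3, m5}
m4 ∉ Sat(EX halt) = {m0, m1, m2, m3, m5}, so the formula does not hold at m4.

No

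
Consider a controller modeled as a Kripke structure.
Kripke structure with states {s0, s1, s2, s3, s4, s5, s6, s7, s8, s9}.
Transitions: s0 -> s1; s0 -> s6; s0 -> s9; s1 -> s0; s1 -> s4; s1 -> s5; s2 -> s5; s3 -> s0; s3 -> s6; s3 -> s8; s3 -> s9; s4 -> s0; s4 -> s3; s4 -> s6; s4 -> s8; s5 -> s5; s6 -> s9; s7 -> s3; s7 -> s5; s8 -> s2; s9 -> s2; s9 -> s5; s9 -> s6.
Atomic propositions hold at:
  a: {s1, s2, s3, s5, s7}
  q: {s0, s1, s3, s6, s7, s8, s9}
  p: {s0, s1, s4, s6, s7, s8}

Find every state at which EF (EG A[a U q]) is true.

{s0, s1, s3, s4, s6, s7, s9}

A[a U q]: least fixpoint, start Z0 = Sat(q) = {s0, s1, s3, s6, s7, s8, s9}, add states in Sat(a) with every successor in Z. Already a fixed point.
Sat(A[a U q]) = {s0, s1, s3, s6, s7, s8, s9}
EG A[a U q]: greatest fixpoint, start Z0 = {s0, s1, s3, s6, s7, s8, s9}, keep only states in Sat with some successor in Z. Z1 = {s0, s1, s3, s6, s7, s9}; fixed.
Sat(EG A[a U q]) = {s0, s1, s3, s6, s7, s9}
EF (EG A[a U q]): least fixpoint, start Z0 = {s0, s1, s3, s6, s7, s9}, add states with some successor in Z. Z1 = {s0, s1, s3, s4, s6, s7, s9}; fixed.
Sat(EF (EG A[a U q])) = {s0, s1, s3, s4, s6, s7, s9}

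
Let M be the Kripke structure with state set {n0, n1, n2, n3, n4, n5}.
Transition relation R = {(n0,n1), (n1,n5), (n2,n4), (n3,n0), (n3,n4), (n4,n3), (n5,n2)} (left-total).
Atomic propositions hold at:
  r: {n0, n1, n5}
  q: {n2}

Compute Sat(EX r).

Sat(EX r) = {s : some successor in {n0, n1, n5}} = {n0, n1, n3}

{n0, n1, n3}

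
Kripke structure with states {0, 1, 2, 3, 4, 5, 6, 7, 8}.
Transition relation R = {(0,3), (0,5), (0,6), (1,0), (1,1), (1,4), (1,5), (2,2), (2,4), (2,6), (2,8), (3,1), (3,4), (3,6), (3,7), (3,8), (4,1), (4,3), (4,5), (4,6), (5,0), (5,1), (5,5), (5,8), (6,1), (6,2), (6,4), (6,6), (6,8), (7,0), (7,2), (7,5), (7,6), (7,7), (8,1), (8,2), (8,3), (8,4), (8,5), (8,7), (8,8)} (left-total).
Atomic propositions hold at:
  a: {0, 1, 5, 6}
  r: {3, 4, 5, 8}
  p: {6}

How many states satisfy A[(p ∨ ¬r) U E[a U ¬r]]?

Sat(¬r) = {0, 1, 2, 6, 7}
Sat(p ∨ ¬r) = {0, 1, 2, 6, 7}
E[a U ¬r]: least fixpoint, start Z0 = Sat(¬r) = {0, 1, 2, 6, 7}, add states in Sat(a) with some successor in Z. Z1 = {0, 1, 2, 5, 6, 7}; fixed.
Sat(E[a U ¬r]) = {0, 1, 2, 5, 6, 7}
A[(p ∨ ¬r) U E[a U ¬r]]: least fixpoint, start Z0 = Sat(E[a U ¬r]) = {0, 1, 2, 5, 6, 7}, add states in Sat(p ∨ ¬r) with every successor in Z. Already a fixed point.
Sat(A[(p ∨ ¬r) U E[a U ¬r]]) = {0, 1, 2, 5, 6, 7}
|Sat(A[(p ∨ ¬r) U E[a U ¬r]])| = |{0, 1, 2, 5, 6, 7}| = 6.

6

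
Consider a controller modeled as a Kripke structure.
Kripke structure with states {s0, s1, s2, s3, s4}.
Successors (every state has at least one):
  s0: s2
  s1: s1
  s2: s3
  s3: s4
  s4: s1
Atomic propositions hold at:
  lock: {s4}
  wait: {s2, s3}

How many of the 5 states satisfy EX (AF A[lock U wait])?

2

A[lock U wait]: least fixpoint, start Z0 = Sat(wait) = {s2, s3}, add states in Sat(lock) with every successor in Z. Already a fixed point.
Sat(A[lock U wait]) = {s2, s3}
AF A[lock U wait]: least fixpoint, start Z0 = {s2, s3}, add states with every successor in Z. Z1 = {s0, s2, s3}; fixed.
Sat(AF A[lock U wait]) = {s0, s2, s3}
Sat(EX (AF A[lock U wait])) = {s : some successor in {s0, s2, s3}} = {s0, s2}
|Sat(EX (AF A[lock U wait]))| = |{s0, s2}| = 2.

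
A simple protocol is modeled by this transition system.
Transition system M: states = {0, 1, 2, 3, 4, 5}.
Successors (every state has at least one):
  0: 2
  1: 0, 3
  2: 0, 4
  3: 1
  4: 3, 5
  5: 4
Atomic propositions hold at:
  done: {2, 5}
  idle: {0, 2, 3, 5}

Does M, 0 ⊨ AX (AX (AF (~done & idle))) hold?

Sat(~done) = {0, 1, 3, 4}
Sat(~done & idle) = {0, 3}
AF (~done & idle): least fixpoint, start Z0 = {0, 3}, add states with every successor in Z. Z1 = {0, 1, 3}; fixed.
Sat(AF (~done & idle)) = {0, 1, 3}
Sat(AX (AF (~done & idle))) = {s : every successor in {0, 1, 3}} = {1, 3}
Sat(AX (AX (AF (~done & idle)))) = {s : every successor in {1, 3}} = {3}
0 ∉ Sat(AX (AX (AF (~done & idle)))) = {3}, so the formula does not hold at 0.

No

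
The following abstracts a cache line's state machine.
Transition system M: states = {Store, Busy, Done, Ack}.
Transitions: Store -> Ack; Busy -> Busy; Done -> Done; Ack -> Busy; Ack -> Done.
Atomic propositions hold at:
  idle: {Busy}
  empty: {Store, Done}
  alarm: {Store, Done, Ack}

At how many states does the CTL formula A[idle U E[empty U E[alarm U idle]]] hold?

3

E[alarm U idle]: least fixpoint, start Z0 = Sat(idle) = {Busy}, add states in Sat(alarm) with some successor in Z. Z1 = {Busy, Ack}; Z2 = {Store, Busy, Ack}; fixed.
Sat(E[alarm U idle]) = {Store, Busy, Ack}
E[empty U E[alarm U idle]]: least fixpoint, start Z0 = Sat(E[alarm U idle]) = {Store, Busy, Ack}, add states in Sat(empty) with some successor in Z. Already a fixed point.
Sat(E[empty U E[alarm U idle]]) = {Store, Busy, Ack}
A[idle U E[empty U E[alarm U idle]]]: least fixpoint, start Z0 = Sat(E[empty U E[alarm U idle]]) = {Store, Busy, Ack}, add states in Sat(idle) with every successor in Z. Already a fixed point.
Sat(A[idle U E[empty U E[alarm U idle]]]) = {Store, Busy, Ack}
|Sat(A[idle U E[empty U E[alarm U idle]]])| = |{Store, Busy, Ack}| = 3.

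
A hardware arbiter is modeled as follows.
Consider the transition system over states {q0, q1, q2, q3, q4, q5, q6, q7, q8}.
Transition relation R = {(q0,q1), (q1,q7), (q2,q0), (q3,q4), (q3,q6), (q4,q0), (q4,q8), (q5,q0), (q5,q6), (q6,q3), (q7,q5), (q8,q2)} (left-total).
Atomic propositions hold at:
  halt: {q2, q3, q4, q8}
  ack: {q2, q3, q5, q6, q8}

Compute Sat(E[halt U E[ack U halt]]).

{q2, q3, q4, q5, q6, q8}

E[ack U halt]: least fixpoint, start Z0 = Sat(halt) = {q2, q3, q4, q8}, add states in Sat(ack) with some successor in Z. Z1 = {q2, q3, q4, q6, q8}; Z2 = {q2, q3, q4, q5, q6, q8}; fixed.
Sat(E[ack U halt]) = {q2, q3, q4, q5, q6, q8}
E[halt U E[ack U halt]]: least fixpoint, start Z0 = Sat(E[ack U halt]) = {q2, q3, q4, q5, q6, q8}, add states in Sat(halt) with some successor in Z. Already a fixed point.
Sat(E[halt U E[ack U halt]]) = {q2, q3, q4, q5, q6, q8}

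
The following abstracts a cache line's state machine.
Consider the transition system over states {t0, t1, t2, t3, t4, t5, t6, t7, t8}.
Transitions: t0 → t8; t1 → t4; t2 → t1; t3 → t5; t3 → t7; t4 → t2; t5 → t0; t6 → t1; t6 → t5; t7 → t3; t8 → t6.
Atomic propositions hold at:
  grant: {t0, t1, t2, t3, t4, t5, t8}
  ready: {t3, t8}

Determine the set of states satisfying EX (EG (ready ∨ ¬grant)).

Sat(¬grant) = {t6, t7}
Sat(ready ∨ ¬grant) = {t3, t6, t7, t8}
EG (ready ∨ ¬grant): greatest fixpoint, start Z0 = {t3, t6, t7, t8}, keep only states in Sat with some successor in Z. Z1 = {t3, t7, t8}; Z2 = {t3, t7}; fixed.
Sat(EG (ready ∨ ¬grant)) = {t3, t7}
Sat(EX (EG (ready ∨ ¬grant))) = {s : some successor in {t3, t7}} = {t3, t7}

{t3, t7}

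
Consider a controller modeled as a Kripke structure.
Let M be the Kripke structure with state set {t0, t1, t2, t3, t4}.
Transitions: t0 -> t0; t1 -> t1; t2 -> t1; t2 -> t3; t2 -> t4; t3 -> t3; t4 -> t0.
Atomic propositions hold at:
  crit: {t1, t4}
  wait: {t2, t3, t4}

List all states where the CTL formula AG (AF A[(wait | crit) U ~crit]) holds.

Sat(wait | crit) = {t1, t2, t3, t4}
Sat(~crit) = {t0, t2, t3}
A[(wait | crit) U ~crit]: least fixpoint, start Z0 = Sat(~crit) = {t0, t2, t3}, add states in Sat(wait | crit) with every successor in Z. Z1 = {t0, t2, t3, t4}; fixed.
Sat(A[(wait | crit) U ~crit]) = {t0, t2, t3, t4}
AF A[(wait | crit) U ~crit]: least fixpoint, start Z0 = {t0, t2, t3, t4}, add states with every successor in Z. Already a fixed point.
Sat(AF A[(wait | crit) U ~crit]) = {t0, t2, t3, t4}
AG (AF A[(wait | crit) U ~crit]): greatest fixpoint, start Z0 = {t0, t2, t3, t4}, keep only states in Sat with every successor in Z. Z1 = {t0, t3, t4}; fixed.
Sat(AG (AF A[(wait | crit) U ~crit])) = {t0, t3, t4}

{t0, t3, t4}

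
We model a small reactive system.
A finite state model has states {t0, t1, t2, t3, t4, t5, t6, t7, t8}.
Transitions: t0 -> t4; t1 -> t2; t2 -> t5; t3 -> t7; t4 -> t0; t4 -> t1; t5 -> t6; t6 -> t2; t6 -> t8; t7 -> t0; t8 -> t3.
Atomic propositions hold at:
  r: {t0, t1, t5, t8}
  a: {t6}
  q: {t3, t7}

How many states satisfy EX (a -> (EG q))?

EG q: greatest fixpoint, start Z0 = {t3, t7}, keep only states in Sat with some successor in Z. Z1 = {t3}; Z2 = ∅; fixed.
Sat(EG q) = ∅
Sat(a -> (EG q)) = {t0, t1, t2, t3, t4, t5, t7, t8}
Sat(EX (a -> (EG q))) = {s : some successor in {t0, t1, t2, t3, t4, t5, t7, t8}} = {t0, t1, t2, t3, t4, t6, t7, t8}
|Sat(EX (a -> (EG q)))| = |{t0, t1, t2, t3, t4, t6, t7, t8}| = 8.

8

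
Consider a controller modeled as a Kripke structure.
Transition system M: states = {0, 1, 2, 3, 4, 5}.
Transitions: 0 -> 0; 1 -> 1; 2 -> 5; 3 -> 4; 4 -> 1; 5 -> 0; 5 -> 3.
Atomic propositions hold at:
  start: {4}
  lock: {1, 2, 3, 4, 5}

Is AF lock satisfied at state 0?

No

AF lock: least fixpoint, start Z0 = {1, 2, 3, 4, 5}, add states with every successor in Z. Already a fixed point.
Sat(AF lock) = {1, 2, 3, 4, 5}
0 ∉ Sat(AF lock) = {1, 2, 3, 4, 5}, so the formula does not hold at 0.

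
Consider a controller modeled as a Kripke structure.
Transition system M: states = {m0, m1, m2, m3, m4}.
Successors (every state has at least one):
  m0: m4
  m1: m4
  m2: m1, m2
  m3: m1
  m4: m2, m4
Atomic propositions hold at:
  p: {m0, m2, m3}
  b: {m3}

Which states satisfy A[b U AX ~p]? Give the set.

Sat(~p) = {m1, m4}
Sat(AX ~p) = {s : every successor in {m1, m4}} = {m0, m1, m3}
A[b U AX ~p]: least fixpoint, start Z0 = Sat(AX ~p) = {m0, m1, m3}, add states in Sat(b) with every successor in Z. Already a fixed point.
Sat(A[b U AX ~p]) = {m0, m1, m3}

{m0, m1, m3}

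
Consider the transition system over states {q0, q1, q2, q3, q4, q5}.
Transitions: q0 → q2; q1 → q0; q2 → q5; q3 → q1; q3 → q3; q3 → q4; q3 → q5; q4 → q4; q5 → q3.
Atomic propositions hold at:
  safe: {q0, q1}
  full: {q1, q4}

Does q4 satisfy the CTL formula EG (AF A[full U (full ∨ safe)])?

Yes

Sat(full ∨ safe) = {q0, q1, q4}
A[full U (full ∨ safe)]: least fixpoint, start Z0 = Sat((full ∨ safe)) = {q0, q1, q4}, add states in Sat(full) with every successor in Z. Already a fixed point.
Sat(A[full U (full ∨ safe)]) = {q0, q1, q4}
AF A[full U (full ∨ safe)]: least fixpoint, start Z0 = {q0, q1, q4}, add states with every successor in Z. Already a fixed point.
Sat(AF A[full U (full ∨ safe)]) = {q0, q1, q4}
EG (AF A[full U (full ∨ safe)]): greatest fixpoint, start Z0 = {q0, q1, q4}, keep only states in Sat with some successor in Z. Z1 = {q1, q4}; Z2 = {q4}; fixed.
Sat(EG (AF A[full U (full ∨ safe)])) = {q4}
q4 ∈ Sat(EG (AF A[full U (full ∨ safe)])) = {q4}, so the formula holds at q4.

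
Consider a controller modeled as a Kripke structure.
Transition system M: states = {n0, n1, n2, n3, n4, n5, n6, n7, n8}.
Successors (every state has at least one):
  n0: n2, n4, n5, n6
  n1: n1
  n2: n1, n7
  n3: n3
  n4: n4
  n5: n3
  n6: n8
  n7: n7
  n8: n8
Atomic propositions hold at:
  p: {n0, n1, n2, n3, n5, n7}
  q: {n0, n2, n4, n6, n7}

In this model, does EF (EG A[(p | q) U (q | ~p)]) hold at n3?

Sat(p | q) = {n0, n1, n2, n3, n4, n5, n6, n7}
Sat(~p) = {n4, n6, n8}
Sat(q | ~p) = {n0, n2, n4, n6, n7, n8}
A[(p | q) U (q | ~p)]: least fixpoint, start Z0 = Sat((q | ~p)) = {n0, n2, n4, n6, n7, n8}, add states in Sat(p | q) with every successor in Z. Already a fixed point.
Sat(A[(p | q) U (q | ~p)]) = {n0, n2, n4, n6, n7, n8}
EG A[(p | q) U (q | ~p)]: greatest fixpoint, start Z0 = {n0, n2, n4, n6, n7, n8}, keep only states in Sat with some successor in Z. Already a fixed point.
Sat(EG A[(p | q) U (q | ~p)]) = {n0, n2, n4, n6, n7, n8}
EF (EG A[(p | q) U (q | ~p)]): least fixpoint, start Z0 = {n0, n2, n4, n6, n7, n8}, add states with some successor in Z. Already a fixed point.
Sat(EF (EG A[(p | q) U (q | ~p)])) = {n0, n2, n4, n6, n7, n8}
n3 ∉ Sat(EF (EG A[(p | q) U (q | ~p)])) = {n0, n2, n4, n6, n7, n8}, so the formula does not hold at n3.

No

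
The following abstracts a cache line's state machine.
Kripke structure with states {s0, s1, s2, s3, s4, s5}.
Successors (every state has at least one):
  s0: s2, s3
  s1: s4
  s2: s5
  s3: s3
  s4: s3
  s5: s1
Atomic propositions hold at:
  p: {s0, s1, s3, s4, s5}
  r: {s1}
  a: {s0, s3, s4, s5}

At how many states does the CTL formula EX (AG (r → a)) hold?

4

Sat(r → a) = {s0, s2, s3, s4, s5}
AG (r → a): greatest fixpoint, start Z0 = {s0, s2, s3, s4, s5}, keep only states in Sat with every successor in Z. Z1 = {s0, s2, s3, s4}; Z2 = {s0, s3, s4}; Z3 = {s3, s4}; fixed.
Sat(AG (r → a)) = {s3, s4}
Sat(EX (AG (r → a))) = {s : some successor in {s3, s4}} = {s0, s1, s3, s4}
|Sat(EX (AG (r → a)))| = |{s0, s1, s3, s4}| = 4.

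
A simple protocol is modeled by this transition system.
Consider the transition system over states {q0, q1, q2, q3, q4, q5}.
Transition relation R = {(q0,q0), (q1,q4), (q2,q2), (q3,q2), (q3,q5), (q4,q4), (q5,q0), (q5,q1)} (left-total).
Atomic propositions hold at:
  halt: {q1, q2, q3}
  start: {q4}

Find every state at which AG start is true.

{q4}

AG start: greatest fixpoint, start Z0 = {q4}, keep only states in Sat with every successor in Z. Already a fixed point.
Sat(AG start) = {q4}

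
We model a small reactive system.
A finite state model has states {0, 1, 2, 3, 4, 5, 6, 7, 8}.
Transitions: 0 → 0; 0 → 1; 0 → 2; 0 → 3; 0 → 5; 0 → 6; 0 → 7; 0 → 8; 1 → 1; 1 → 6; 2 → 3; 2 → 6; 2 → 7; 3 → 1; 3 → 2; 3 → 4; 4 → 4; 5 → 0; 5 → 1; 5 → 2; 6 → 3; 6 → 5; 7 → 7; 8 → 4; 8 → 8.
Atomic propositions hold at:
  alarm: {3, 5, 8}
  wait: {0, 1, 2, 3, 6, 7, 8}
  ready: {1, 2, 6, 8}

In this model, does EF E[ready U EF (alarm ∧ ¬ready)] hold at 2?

Yes

Sat(¬ready) = {0, 3, 4, 5, 7}
Sat(alarm ∧ ¬ready) = {3, 5}
EF (alarm ∧ ¬ready): least fixpoint, start Z0 = {3, 5}, add states with some successor in Z. Z1 = {0, 2, 3, 5, 6}; Z2 = {0, 1, 2, 3, 5, 6}; fixed.
Sat(EF (alarm ∧ ¬ready)) = {0, 1, 2, 3, 5, 6}
E[ready U EF (alarm ∧ ¬ready)]: least fixpoint, start Z0 = Sat(EF (alarm ∧ ¬ready)) = {0, 1, 2, 3, 5, 6}, add states in Sat(ready) with some successor in Z. Already a fixed point.
Sat(E[ready U EF (alarm ∧ ¬ready)]) = {0, 1, 2, 3, 5, 6}
EF E[ready U EF (alarm ∧ ¬ready)]: least fixpoint, start Z0 = {0, 1, 2, 3, 5, 6}, add states with some successor in Z. Already a fixed point.
Sat(EF E[ready U EF (alarm ∧ ¬ready)]) = {0, 1, 2, 3, 5, 6}
2 ∈ Sat(EF E[ready U EF (alarm ∧ ¬ready)]) = {0, 1, 2, 3, 5, 6}, so the formula holds at 2.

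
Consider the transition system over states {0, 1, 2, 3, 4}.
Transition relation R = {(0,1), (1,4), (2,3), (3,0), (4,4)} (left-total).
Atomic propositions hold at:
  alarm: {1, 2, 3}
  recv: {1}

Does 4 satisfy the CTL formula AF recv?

No

AF recv: least fixpoint, start Z0 = {1}, add states with every successor in Z. Z1 = {0, 1}; Z2 = {0, 1, 3}; Z3 = {0, 1, 2, 3}; fixed.
Sat(AF recv) = {0, 1, 2, 3}
4 ∉ Sat(AF recv) = {0, 1, 2, 3}, so the formula does not hold at 4.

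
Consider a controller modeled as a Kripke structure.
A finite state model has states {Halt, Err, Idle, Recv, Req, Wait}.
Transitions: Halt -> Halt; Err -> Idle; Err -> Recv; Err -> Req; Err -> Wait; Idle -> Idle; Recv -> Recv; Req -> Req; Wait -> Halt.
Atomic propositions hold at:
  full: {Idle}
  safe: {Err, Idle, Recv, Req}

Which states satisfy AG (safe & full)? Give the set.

{Idle}

Sat(safe & full) = {Idle}
AG (safe & full): greatest fixpoint, start Z0 = {Idle}, keep only states in Sat with every successor in Z. Already a fixed point.
Sat(AG (safe & full)) = {Idle}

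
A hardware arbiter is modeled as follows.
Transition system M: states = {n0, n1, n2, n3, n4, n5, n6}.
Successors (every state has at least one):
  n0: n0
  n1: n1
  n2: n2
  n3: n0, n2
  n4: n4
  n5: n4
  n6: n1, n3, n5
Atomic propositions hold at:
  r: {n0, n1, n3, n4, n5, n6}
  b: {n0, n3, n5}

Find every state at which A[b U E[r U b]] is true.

{n0, n3, n5, n6}

E[r U b]: least fixpoint, start Z0 = Sat(b) = {n0, n3, n5}, add states in Sat(r) with some successor in Z. Z1 = {n0, n3, n5, n6}; fixed.
Sat(E[r U b]) = {n0, n3, n5, n6}
A[b U E[r U b]]: least fixpoint, start Z0 = Sat(E[r U b]) = {n0, n3, n5, n6}, add states in Sat(b) with every successor in Z. Already a fixed point.
Sat(A[b U E[r U b]]) = {n0, n3, n5, n6}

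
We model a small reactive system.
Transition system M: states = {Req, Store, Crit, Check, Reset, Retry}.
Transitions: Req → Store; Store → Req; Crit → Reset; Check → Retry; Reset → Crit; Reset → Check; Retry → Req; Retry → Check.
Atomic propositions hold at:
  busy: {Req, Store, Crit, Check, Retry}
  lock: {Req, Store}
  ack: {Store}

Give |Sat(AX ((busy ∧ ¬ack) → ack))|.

Sat(¬ack) = {Req, Crit, Check, Reset, Retry}
Sat(busy ∧ ¬ack) = {Req, Crit, Check, Retry}
Sat((busy ∧ ¬ack) → ack) = {Store, Reset}
Sat(AX ((busy ∧ ¬ack) → ack)) = {s : every successor in {Store, Reset}} = {Req, Crit}
|Sat(AX ((busy ∧ ¬ack) → ack))| = |{Req, Crit}| = 2.

2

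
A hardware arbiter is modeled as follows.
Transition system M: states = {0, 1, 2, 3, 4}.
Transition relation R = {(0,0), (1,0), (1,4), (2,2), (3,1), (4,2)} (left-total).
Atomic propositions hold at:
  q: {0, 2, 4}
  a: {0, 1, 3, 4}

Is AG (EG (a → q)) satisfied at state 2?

Sat(a → q) = {0, 2, 4}
EG (a → q): greatest fixpoint, start Z0 = {0, 2, 4}, keep only states in Sat with some successor in Z. Already a fixed point.
Sat(EG (a → q)) = {0, 2, 4}
AG (EG (a → q)): greatest fixpoint, start Z0 = {0, 2, 4}, keep only states in Sat with every successor in Z. Already a fixed point.
Sat(AG (EG (a → q))) = {0, 2, 4}
2 ∈ Sat(AG (EG (a → q))) = {0, 2, 4}, so the formula holds at 2.

Yes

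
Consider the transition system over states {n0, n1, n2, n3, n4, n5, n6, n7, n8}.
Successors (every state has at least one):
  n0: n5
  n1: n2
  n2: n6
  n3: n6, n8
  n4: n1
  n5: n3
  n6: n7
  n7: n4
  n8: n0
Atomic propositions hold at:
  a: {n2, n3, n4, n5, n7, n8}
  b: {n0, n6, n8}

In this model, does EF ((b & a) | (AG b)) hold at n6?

Sat(b & a) = {n8}
AG b: greatest fixpoint, start Z0 = {n0, n6, n8}, keep only states in Sat with every successor in Z. Z1 = {n8}; Z2 = ∅; fixed.
Sat(AG b) = ∅
Sat((b & a) | (AG b)) = {n8}
EF ((b & a) | (AG b)): least fixpoint, start Z0 = {n8}, add states with some successor in Z. Z1 = {n3, n8}; Z2 = {n3, n5, n8}; Z3 = {n0, n3, n5, n8}; fixed.
Sat(EF ((b & a) | (AG b))) = {n0, n3, n5, n8}
n6 ∉ Sat(EF ((b & a) | (AG b))) = {n0, n3, n5, n8}, so the formula does not hold at n6.

No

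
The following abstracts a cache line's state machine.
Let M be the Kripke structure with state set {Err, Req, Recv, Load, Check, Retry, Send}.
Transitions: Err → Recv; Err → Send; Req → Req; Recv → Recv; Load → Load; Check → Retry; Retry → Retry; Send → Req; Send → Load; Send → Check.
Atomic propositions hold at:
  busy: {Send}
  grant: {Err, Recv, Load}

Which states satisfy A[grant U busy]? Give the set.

A[grant U busy]: least fixpoint, start Z0 = Sat(busy) = {Send}, add states in Sat(grant) with every successor in Z. Already a fixed point.
Sat(A[grant U busy]) = {Send}

{Send}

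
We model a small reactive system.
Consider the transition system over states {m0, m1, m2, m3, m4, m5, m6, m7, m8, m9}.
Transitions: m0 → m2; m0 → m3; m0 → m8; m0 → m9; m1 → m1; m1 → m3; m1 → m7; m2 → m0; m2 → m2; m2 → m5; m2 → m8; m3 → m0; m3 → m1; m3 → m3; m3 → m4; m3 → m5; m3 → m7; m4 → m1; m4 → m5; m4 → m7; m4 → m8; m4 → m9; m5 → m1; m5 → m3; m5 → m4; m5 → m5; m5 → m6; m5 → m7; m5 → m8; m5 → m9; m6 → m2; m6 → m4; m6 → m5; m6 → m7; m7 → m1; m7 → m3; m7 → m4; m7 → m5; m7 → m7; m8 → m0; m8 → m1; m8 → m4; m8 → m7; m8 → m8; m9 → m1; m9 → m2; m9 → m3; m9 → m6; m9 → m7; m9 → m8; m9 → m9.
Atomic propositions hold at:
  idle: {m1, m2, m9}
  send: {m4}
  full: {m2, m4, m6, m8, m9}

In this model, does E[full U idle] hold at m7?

No

E[full U idle]: least fixpoint, start Z0 = Sat(idle) = {m1, m2, m9}, add states in Sat(full) with some successor in Z. Z1 = {m1, m2, m4, m6, m8, m9}; fixed.
Sat(E[full U idle]) = {m1, m2, m4, m6, m8, m9}
m7 ∉ Sat(E[full U idle]) = {m1, m2, m4, m6, m8, m9}, so the formula does not hold at m7.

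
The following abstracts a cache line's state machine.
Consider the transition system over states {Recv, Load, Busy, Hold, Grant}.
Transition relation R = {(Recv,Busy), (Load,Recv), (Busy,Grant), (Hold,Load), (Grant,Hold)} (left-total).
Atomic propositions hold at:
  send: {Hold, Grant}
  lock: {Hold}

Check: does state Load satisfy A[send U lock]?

No

A[send U lock]: least fixpoint, start Z0 = Sat(lock) = {Hold}, add states in Sat(send) with every successor in Z. Z1 = {Hold, Grant}; fixed.
Sat(A[send U lock]) = {Hold, Grant}
Load ∉ Sat(A[send U lock]) = {Hold, Grant}, so the formula does not hold at Load.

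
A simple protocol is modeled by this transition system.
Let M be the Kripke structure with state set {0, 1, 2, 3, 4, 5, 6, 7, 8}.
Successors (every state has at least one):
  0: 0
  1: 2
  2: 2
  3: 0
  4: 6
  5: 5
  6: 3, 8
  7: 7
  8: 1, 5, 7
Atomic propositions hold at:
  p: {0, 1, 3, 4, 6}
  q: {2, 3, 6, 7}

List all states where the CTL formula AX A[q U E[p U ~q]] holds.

Sat(~q) = {0, 1, 4, 5, 8}
E[p U ~q]: least fixpoint, start Z0 = Sat(~q) = {0, 1, 4, 5, 8}, add states in Sat(p) with some successor in Z. Z1 = {0, 1, 3, 4, 5, 6, 8}; fixed.
Sat(E[p U ~q]) = {0, 1, 3, 4, 5, 6, 8}
A[q U E[p U ~q]]: least fixpoint, start Z0 = Sat(E[p U ~q]) = {0, 1, 3, 4, 5, 6, 8}, add states in Sat(q) with every successor in Z. Already a fixed point.
Sat(A[q U E[p U ~q]]) = {0, 1, 3, 4, 5, 6, 8}
Sat(AX A[q U E[p U ~q]]) = {s : every successor in {0, 1, 3, 4, 5, 6, 8}} = {0, 3, 4, 5, 6}

{0, 3, 4, 5, 6}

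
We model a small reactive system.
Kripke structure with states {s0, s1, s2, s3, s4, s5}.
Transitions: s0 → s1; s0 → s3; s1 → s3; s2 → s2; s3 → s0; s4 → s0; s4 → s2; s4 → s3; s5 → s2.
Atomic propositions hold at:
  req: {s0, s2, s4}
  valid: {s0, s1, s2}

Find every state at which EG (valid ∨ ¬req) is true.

{s0, s1, s2, s3, s5}

Sat(¬req) = {s1, s3, s5}
Sat(valid ∨ ¬req) = {s0, s1, s2, s3, s5}
EG (valid ∨ ¬req): greatest fixpoint, start Z0 = {s0, s1, s2, s3, s5}, keep only states in Sat with some successor in Z. Already a fixed point.
Sat(EG (valid ∨ ¬req)) = {s0, s1, s2, s3, s5}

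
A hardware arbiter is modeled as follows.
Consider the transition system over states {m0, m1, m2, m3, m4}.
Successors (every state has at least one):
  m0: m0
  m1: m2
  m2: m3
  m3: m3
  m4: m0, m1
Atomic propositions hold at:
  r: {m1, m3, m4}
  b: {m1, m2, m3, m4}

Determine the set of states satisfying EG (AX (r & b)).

Sat(r & b) = {m1, m3, m4}
Sat(AX (r & b)) = {s : every successor in {m1, m3, m4}} = {m2, m3}
EG (AX (r & b)): greatest fixpoint, start Z0 = {m2, m3}, keep only states in Sat with some successor in Z. Already a fixed point.
Sat(EG (AX (r & b))) = {m2, m3}

{m2, m3}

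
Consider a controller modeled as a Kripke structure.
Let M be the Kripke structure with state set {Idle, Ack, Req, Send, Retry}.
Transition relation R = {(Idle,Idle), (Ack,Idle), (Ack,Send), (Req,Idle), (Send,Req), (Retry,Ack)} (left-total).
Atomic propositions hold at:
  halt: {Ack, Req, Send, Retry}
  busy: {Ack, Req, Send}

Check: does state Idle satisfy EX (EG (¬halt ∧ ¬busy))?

Sat(¬halt) = {Idle}
Sat(¬busy) = {Idle, Retry}
Sat(¬halt ∧ ¬busy) = {Idle}
EG (¬halt ∧ ¬busy): greatest fixpoint, start Z0 = {Idle}, keep only states in Sat with some successor in Z. Already a fixed point.
Sat(EG (¬halt ∧ ¬busy)) = {Idle}
Sat(EX (EG (¬halt ∧ ¬busy))) = {s : some successor in {Idle}} = {Idle, Ack, Req}
Idle ∈ Sat(EX (EG (¬halt ∧ ¬busy))) = {Idle, Ack, Req}, so the formula holds at Idle.

Yes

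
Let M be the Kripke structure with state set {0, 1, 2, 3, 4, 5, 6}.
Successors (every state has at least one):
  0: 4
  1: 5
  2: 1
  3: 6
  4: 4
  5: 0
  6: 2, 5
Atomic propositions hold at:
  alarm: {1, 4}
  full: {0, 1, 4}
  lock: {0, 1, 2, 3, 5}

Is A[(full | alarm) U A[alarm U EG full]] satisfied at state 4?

Yes

Sat(full | alarm) = {0, 1, 4}
EG full: greatest fixpoint, start Z0 = {0, 1, 4}, keep only states in Sat with some successor in Z. Z1 = {0, 4}; fixed.
Sat(EG full) = {0, 4}
A[alarm U EG full]: least fixpoint, start Z0 = Sat(EG full) = {0, 4}, add states in Sat(alarm) with every successor in Z. Already a fixed point.
Sat(A[alarm U EG full]) = {0, 4}
A[(full | alarm) U A[alarm U EG full]]: least fixpoint, start Z0 = Sat(A[alarm U EG full]) = {0, 4}, add states in Sat(full | alarm) with every successor in Z. Already a fixed point.
Sat(A[(full | alarm) U A[alarm U EG full]]) = {0, 4}
4 ∈ Sat(A[(full | alarm) U A[alarm U EG full]]) = {0, 4}, so the formula holds at 4.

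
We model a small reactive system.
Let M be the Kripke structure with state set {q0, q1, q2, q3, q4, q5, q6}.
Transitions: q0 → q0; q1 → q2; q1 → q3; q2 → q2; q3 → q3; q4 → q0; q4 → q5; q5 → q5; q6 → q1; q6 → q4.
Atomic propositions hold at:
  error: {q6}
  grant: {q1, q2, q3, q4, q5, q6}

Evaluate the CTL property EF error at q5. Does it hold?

No

EF error: least fixpoint, start Z0 = {q6}, add states with some successor in Z. Already a fixed point.
Sat(EF error) = {q6}
q5 ∉ Sat(EF error) = {q6}, so the formula does not hold at q5.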